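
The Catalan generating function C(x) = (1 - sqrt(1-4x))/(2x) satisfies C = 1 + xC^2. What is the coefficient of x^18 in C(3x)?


Substituting x -> 3x scales the n-th coefficient by 3^n, so [x^18] C(3x) = 3^18 * C_18.
C_18 = C(2*18, 18)/(19) = 9075135300/19 = 477638700.
So 3^18 * 477638700 = 387420489 * 477638700 = 185047018719324300.

185047018719324300


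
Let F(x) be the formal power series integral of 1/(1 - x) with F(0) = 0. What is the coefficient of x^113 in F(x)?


1/(1 - x) = sum_{k>=0} x^k. Integrating termwise and using F(0) = 0 gives
F(x) = sum_{k>=0} x^(k+1) / (k+1) = sum_{m>=1} x^m / m = -ln(1 - x).
So the coefficient of x^113 is 1/113 = 1/113.

1/113


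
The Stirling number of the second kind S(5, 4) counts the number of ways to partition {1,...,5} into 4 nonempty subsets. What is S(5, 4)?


Using the explicit formula S(n,k) = (1/k!) sum_{j=0}^{k} (-1)^(k-j) C(k,j) j^n:
S(5, 4) = 10
Equivalently, S(n,k) is n! times the coefficient of x^n in the EGF (e^x - 1)^k / k!.

10


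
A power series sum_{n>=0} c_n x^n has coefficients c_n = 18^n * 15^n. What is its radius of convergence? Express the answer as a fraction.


By the root test (Cauchy-Hadamard), the radius is R = 1 / limsup_n |c_n|^(1/n).
Here |c_n|^(1/n) = (18^n * 15^n)^(1/n) = 18 * 15 = 270 for all n.
So R = 1/270 = 1/270.

1/270


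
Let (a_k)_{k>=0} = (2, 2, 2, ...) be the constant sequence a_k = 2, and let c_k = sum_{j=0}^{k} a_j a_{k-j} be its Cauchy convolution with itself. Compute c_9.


Since a_j = 2 for all j >= 0, the convolution sum becomes
c_k = sum_{j=0}^{k} 2 * 2 = 4 * (k + 1).
Equivalently, the generating function of (a_k) is 2/(1 - x) and its square is 4/(1 - x)^2 = sum_{k>=0} 4(k + 1) x^k.
For k = 9: 4 * 10 = 40.

40


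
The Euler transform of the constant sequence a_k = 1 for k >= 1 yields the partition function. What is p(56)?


The Euler transform converts the sequence a_k = 1 into the number of integer partitions.
Using the recurrence or dynamic programming:
p(56) = 526823

526823


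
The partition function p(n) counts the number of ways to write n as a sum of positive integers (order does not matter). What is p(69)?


Using the generating function prod_{k>=1} 1/(1-x^k), we compute p(69).
By dynamic programming over parts 1 through 69:
p(69) = 3554345

3554345


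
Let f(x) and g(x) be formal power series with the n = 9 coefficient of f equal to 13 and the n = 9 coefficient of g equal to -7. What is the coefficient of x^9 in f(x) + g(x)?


Addition of formal power series is termwise.
The coefficient of x^9 in f + g = 13 + -7
= 6

6


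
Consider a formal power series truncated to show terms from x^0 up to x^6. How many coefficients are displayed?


From x^0 to x^6 inclusive, the count is 6 - 0 + 1 = 7.

7


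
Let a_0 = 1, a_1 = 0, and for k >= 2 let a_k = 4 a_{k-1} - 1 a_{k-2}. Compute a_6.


Iterating the recurrence forward:
a_0 = 1
a_1 = 0
a_2 = 4*0 - 1*1 = -1
a_3 = 4*-1 - 1*0 = -4
a_4 = 4*-4 - 1*-1 = -15
a_5 = 4*-15 - 1*-4 = -56
a_6 = 4*-56 - 1*-15 = -209
So a_6 = -209.

-209


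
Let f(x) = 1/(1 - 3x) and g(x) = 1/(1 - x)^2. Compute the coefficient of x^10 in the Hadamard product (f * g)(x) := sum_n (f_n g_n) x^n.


f has coefficients f_k = 3^k. For g = 1/(1 - x)^2 the coefficient is g_k = C(k + 1, 1) = k + 1. The Hadamard coefficient is (f * g)_k = 3^k * (k + 1).
For k = 10: 3^10 * 11 = 59049 * 11 = 649539.

649539


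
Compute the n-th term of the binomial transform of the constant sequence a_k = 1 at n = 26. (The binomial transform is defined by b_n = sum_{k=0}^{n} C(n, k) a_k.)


With a_k = 1 for all k, b_n = sum_{k=0}^{n} C(n, k) = 2^n by the binomial theorem.
For n = 26: 2^26 = 67108864.

67108864


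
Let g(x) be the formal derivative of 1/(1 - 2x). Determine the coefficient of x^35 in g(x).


Differentiate termwise: d/dx sum_{k>=0} 2^k x^k = sum_{k>=1} k 2^k x^(k-1) = sum_{j>=0} (j+1) 2^(j+1) x^j.
Equivalently, d/dx [1/(1 - 2x)] = 2/(1 - 2x)^2.
For j = 35: 36 * 2^36 = 36 * 68719476736 = 2473901162496.

2473901162496


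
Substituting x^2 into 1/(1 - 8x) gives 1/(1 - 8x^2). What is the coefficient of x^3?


Since 1/(1 - 8x^2) only has even powers of x,
the coefficient of x^3 (odd) is 0.

0


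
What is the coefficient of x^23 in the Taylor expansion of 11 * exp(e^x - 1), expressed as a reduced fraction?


exp(e^x - 1) = sum_{k>=0} Bell_k x^k / k!, where Bell_k is the k-th Bell number.
So the coefficient of x^23 is 11 * Bell_23 / 23!.
Computing: Bell_23 = 44152005855084346 and 23! = 25852016738884976640000, giving
11 * 44152005855084346/25852016738884976640000 = 22076002927542173/1175091669949317120000.

22076002927542173/1175091669949317120000


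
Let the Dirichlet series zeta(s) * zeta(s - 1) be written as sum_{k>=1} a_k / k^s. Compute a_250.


Convolution gives a_k = sum_{d | k} d * 1 = sum_{d | k} d = sigma(k), the sum of positive divisors of k.
For k = 250, the divisors are 1, 2, 5, 10, 25, 50, 125, 250, so
sigma(250) = 1 + 2 + 5 + 10 + 25 + 50 + 125 + 250 = 468.

468


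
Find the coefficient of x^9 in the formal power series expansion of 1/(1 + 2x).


Write 1/(1 + c x) = 1/(1 - (-c) x) and apply the geometric-series identity
1/(1 - y) = sum_{k>=0} y^k to get 1/(1 + c x) = sum_{k>=0} (-c)^k x^k.
So the coefficient of x^k is (-c)^k = (-1)^k * c^k.
Here c = 2 and k = 9:
(-2)^9 = -1 * 512 = -512

-512


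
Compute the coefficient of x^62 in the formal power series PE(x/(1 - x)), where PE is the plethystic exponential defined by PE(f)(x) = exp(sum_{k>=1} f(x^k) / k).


For f(x) = x/(1 - x) we have
sum_{k>=1} f(x^k) / k = sum_{k>=1} (1/k) * x^k / (1 - x^k) = sum_{k, m >= 1} x^(k m) / k,
which after exponentiating simplifies to
PE(x/(1 - x)) = prod_{k>=1} 1 / (1 - x^k).
This is the generating function for the partition function p(n), so the coefficient of x^62 is p(62).
Computing p(62) by dynamic programming over parts 1, 2, ..., 62: p(62) = 1300156.

1300156


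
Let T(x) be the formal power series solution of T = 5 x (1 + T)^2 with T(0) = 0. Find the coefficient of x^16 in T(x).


Apply the Lagrange inversion formula: if T = 5 x * phi(T) with phi(t) = (1 + t)^2, then [x^n] T = 5^n * (1/n) [t^(n-1)] phi(t)^n = 5^n * (1/n) [t^(n-1)] (1 + t)^(2n) = 5^n * (1/n) C(2n, n-1).
Using the identity C(2n, n-1) = C(2n, n) * n / (n+1), the unscaled factor equals C(2n, n) / (n+1) = C_n, the n-th Catalan number.
For n = 16: C_16 = C(32, 16) / 17 = 601080390/17 = 35357670.
With the 5^16 = 152587890625 factor, the coefficient is 152587890625 * 35357670 = 5395152282714843750.

5395152282714843750


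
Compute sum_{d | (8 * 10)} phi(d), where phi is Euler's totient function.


First, 8 * 10 = 80. One classical identity is sum_{d | n} phi(d) = n (each k in [1, n] has a unique gcd with n, and among the k's with gcd(k, n) = n/d there are phi(d) of them). So the sum equals 80. We also verify directly:
Divisors of 80: 1, 2, 4, 5, 8, 10, 16, 20, 40, 80.
phi values: 1, 1, 2, 4, 4, 4, 8, 8, 16, 32.
Sum = 80.

80


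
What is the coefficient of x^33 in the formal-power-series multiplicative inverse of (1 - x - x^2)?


Let the inverse be f(x) = sum_{k>=0} a_k x^k. From f(x) * (1 - x - x^2) = 1 and matching coefficients:
 x^0: a_0 = 1.
 x^1: a_1 - a_0 = 0, so a_1 = 1.
 x^k (k >= 2): a_k - a_{k-1} - a_{k-2} = 0, i.e. a_k = a_{k-1} + a_{k-2}.
This is the Fibonacci-type recurrence shifted so that a_0 = a_1 = 1.
Iterating: a_0=1, a_1=1, a_2=2, a_3=3, a_4=5, a_5=8, a_6=13, a_7=21, a_8=34, a_9=55, ...
a_33 = 5702887.

5702887


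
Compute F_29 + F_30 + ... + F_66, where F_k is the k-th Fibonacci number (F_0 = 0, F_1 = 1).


Use the identity sum_{k=0}^{N} F_k = F_{N+2} - 1 (which follows from F_{k+2} - F_{k+1} = F_k). Then
sum_{k=29}^{66} F_k = (F_{68} - 1) - (F_{30} - 1) = F_{68} - F_{30}.
Computing: F_{68} = 72723460248141, F_{30} = 832040, so
Sum = 72723460248141 - 832040 = 72723459416101.

72723459416101


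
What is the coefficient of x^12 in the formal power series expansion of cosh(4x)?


The Maclaurin series is cosh(t) = sum_{m>=0} t^(2m) / (2m)!, so substituting t = 4x, only even powers of x are nonzero, with coefficient of x^(2m) equal to 4^(2m) / (2m)!.
For x^12 the coefficient is 4^12/12! = 16777216/479001600 = 16384/467775.

16384/467775


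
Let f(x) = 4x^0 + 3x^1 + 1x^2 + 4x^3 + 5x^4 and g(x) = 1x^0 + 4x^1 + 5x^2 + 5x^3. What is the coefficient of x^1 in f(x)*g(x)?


Cauchy product at x^1:
4*4 + 3*1
= 19

19


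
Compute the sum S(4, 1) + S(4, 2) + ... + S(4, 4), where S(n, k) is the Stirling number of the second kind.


By definition, S(n, k) counts partitions of an n-set into exactly k nonempty blocks.
Computing row n = 4 for k = 1..4:
S(4, k): 1, 7, 6, 1
Sum = 15. (This equals Bell_4 since the sum runs over all k.)

15


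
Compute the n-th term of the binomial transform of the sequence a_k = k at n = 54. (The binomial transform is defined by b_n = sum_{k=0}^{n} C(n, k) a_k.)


With a_k = k, b_n = sum_{k=0}^{n} C(n, k) k. Using k * C(n, k) = n * C(n-1, k-1) gives b_n = n * sum_{k>=1} C(n-1, k-1) = n * 2^(n-1).
For n = 54: 54 * 2^53 = 54 * 9007199254740992 = 486388759756013568.

486388759756013568


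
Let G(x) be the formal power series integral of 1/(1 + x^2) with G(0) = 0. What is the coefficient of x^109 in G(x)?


1/(1 + x^2) = sum_{j>=0} (-1)^j x^(2j). Integrating termwise with G(0) = 0:
G(x) = sum_{j>=0} (-1)^j x^(2j+1) / (2j+1) = arctan(x).
Only odd powers are nonzero. For x^109 write 109 = 2*54 + 1, giving
(-1)^54 / 109 = 1/109 = 1/109.

1/109


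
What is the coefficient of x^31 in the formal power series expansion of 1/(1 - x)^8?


The negative binomial / multiset identity is
1/(1 - x)^r = sum_{k>=0} C(k + r - 1, r - 1) x^k.
Here r = 8 and k = 31, so the coefficient is
C(31 + 7, 7) = C(38, 7)
= 12620256

12620256


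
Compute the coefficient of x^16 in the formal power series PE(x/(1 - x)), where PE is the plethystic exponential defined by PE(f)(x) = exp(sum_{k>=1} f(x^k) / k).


For f(x) = x/(1 - x) we have
sum_{k>=1} f(x^k) / k = sum_{k>=1} (1/k) * x^k / (1 - x^k) = sum_{k, m >= 1} x^(k m) / k,
which after exponentiating simplifies to
PE(x/(1 - x)) = prod_{k>=1} 1 / (1 - x^k).
This is the generating function for the partition function p(n), so the coefficient of x^16 is p(16).
Computing p(16) by dynamic programming over parts 1, 2, ..., 16: p(16) = 231.

231


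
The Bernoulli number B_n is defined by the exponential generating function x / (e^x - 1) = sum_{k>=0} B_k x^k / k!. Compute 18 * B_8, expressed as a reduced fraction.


Bernoulli numbers can also be computed recursively via B_0 = 1 and sum_{j=0}^{m} C(m+1, j) B_j = 0 for m >= 1. Odd-index Bernoulli numbers vanish for k >= 3.
Computing B_8 = -1/30, so 18 * B_8 = 18 * -1/30 = -3/5.

-3/5


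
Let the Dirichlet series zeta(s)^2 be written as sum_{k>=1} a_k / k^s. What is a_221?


The Dirichlet convolution of the constant function 1 with itself gives (1 * 1)(k) = sum_{d | k} 1 = d(k), the number of positive divisors of k.
Since zeta(s) = sum_{k>=1} 1/k^s, we have zeta(s)^2 = sum_{k>=1} d(k)/k^s, so a_k = d(k).
For k = 221: the divisors are 1, 13, 17, 221.
Count = 4.

4


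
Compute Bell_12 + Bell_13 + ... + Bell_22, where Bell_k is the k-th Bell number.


Recall Bell_k counts set partitions of a k-set (with Bell_0 = 1 by convention).
Bell_12 through Bell_22: 4213597, 27644437, 190899322, 1382958545, 10480142147, 82864869804, 682076806159, 5832742205057, 51724158235372, 474869816156751, 4506715738447323
Sum = 4213597 + 27644437 + 190899322 + 1382958545 + 10480142147 + 82864869804 + 682076806159 + 5832742205057 + 51724158235372 + 474869816156751 + 4506715738447323 = 5039919482578514.

5039919482578514


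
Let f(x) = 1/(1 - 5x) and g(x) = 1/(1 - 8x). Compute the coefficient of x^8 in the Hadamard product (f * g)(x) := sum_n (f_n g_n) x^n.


f has coefficients f_k = 5^k and g has coefficients g_k = 8^k, so the Hadamard product has coefficient (f*g)_k = 5^k * 8^k = 40^k.
For k = 8: 40^8 = 6553600000000.

6553600000000


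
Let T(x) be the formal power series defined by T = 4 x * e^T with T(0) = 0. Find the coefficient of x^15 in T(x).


Apply the Lagrange inversion formula: if T = 4 x * phi(T) with phi(t) = e^t, then
[x^n] T = 4^n * (1/n) [t^(n-1)] phi(t)^n = 4^n * (1/n) [t^(n-1)] e^(n t) = 4^n * (1/n) * n^(n-1) / (n-1)! = 4^n * n^(n-1) / n!.
When c = 1 this is the Cayley count of rooted labeled trees on n vertices, divided by n!.
For n = 15: 4^15 * 15^14 / 15! = 1073741824 * 29192926025390625/1307674368000 = 167961600000000000/7007.

167961600000000000/7007


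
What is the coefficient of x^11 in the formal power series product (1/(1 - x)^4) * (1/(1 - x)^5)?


Combine the factors: (1/(1 - x)^4) * (1/(1 - x)^5) = 1/(1 - x)^9.
Then use 1/(1 - x)^r = sum_{k>=0} C(k + r - 1, r - 1) x^k with r = 9 and k = 11:
C(19, 8) = 75582.

75582


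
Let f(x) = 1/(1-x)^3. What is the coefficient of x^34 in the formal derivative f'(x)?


Differentiate: d/dx [ 1/(1-x)^r ] = r / (1-x)^(r+1).
Here r = 3, so f'(x) = 3 / (1-x)^4.
The expansion of 1/(1-x)^(r+1) has coefficient of x^n equal to C(n+r, r).
So the coefficient of x^34 in f'(x) is
3 * C(37, 3) = 3 * 7770 = 23310

23310


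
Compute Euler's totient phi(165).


phi(n) counts integers in [1, n] coprime to n. Using the multiplicative formula phi(n) = n * prod_{p | n} (1 - 1/p):
165 = 3 * 5 * 11, so
phi(165) = 165 * (1 - 1/3) * (1 - 1/5) * (1 - 1/11) = 80.

80


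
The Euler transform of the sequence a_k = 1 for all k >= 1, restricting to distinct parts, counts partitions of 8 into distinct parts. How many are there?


Partitions of 8 into distinct parts can be computed via generating function.
Product (1+x)(1+x^2)(1+x^3)...
The coefficient of x^8 = 6

6


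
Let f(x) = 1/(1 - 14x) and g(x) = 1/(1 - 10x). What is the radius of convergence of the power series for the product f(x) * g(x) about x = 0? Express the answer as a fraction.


The radius of 1/(1 - 14x) is 1/14 (nearest singularity at x = 1/14), and the radius of 1/(1 - 10x) is 1/10.
The product f(x)*g(x) = 1/((1 - 14x)(1 - 10x)) has singularities at both 1/14 and 1/10, so its radius of convergence is the distance to the nearest one:
min(1/14, 1/10) = 1/14.

1/14


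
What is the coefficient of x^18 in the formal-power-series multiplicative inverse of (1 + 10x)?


The inverse is 1/(1 + 10x). Apply the geometric identity 1/(1 - y) = sum_{k>=0} y^k with y = -10x:
1/(1 + 10x) = sum_{k>=0} (-10)^k x^k.
So the coefficient of x^18 is (-10)^18 = 1000000000000000000.

1000000000000000000


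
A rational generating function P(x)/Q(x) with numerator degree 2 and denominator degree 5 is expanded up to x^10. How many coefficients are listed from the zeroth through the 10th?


Expanding up to x^10 gives the coefficients for x^0, x^1, ..., x^10.
That is 10 + 1 = 11 coefficients in total.

11


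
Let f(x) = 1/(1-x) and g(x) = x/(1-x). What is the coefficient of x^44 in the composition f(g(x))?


First simplify the composition: f(g(x)) = 1/(1 - x/(1-x)) = (1-x)/((1-x) - x) = (1-x)/(1-2x).
Now extract the coefficient. Write (1-x)/(1-2x) = 1/(1-2x) - x/(1-2x).
The coefficient of x^n in 1/(1-2x) is 2^n, and in x/(1-2x) is 2^(n-1) (for n >= 1).
So the coefficient of x^44 is 2^44 - 2^43 = 17592186044416 - 8796093022208 = 8796093022208.

8796093022208


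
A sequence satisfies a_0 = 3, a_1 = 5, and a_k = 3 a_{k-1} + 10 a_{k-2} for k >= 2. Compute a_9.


The characteristic equation is t^2 - 3 t - 10 = 0, with roots r_1 = 5 and r_2 = -2 (so c_1 = r_1 + r_2, c_2 = -r_1 r_2 as required).
One can use the closed form a_n = A r_1^n + B r_2^n, but direct iteration is more reliable:
a_0 = 3, a_1 = 5, a_2 = 45, a_3 = 185, a_4 = 1005, a_5 = 4865, a_6 = 24645, a_7 = 122585, a_8 = 614205, a_9 = 3068465.
So a_9 = 3068465.

3068465


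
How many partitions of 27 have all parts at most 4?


Using the generating function (1-x)^(-1)(1-x^2)^(-1)...(1-x^4)^(-1),
the coefficient of x^27 counts these restricted partitions.
Result = 225

225


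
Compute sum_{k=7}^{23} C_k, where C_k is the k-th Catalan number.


C_7 through C_23: 429, 1430, 4862, 16796, 58786, 208012, 742900, 2674440, 9694845, 35357670, 129644790, 477638700, 1767263190, 6564120420, 24466267020, 91482563640, 343059613650
Sum = 429 + 1430 + 4862 + 16796 + 58786 + 208012 + 742900 + 2674440 + 9694845 + 35357670 + 129644790 + 477638700 + 1767263190 + 6564120420 + 24466267020 + 91482563640 + 343059613650
= 467995871580

467995871580


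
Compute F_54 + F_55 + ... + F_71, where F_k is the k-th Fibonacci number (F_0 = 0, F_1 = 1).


Use the identity sum_{k=0}^{N} F_k = F_{N+2} - 1 (which follows from F_{k+2} - F_{k+1} = F_k). Then
sum_{k=54}^{71} F_k = (F_{73} - 1) - (F_{55} - 1) = F_{73} - F_{55}.
Computing: F_{73} = 806515533049393, F_{55} = 139583862445, so
Sum = 806515533049393 - 139583862445 = 806375949186948.

806375949186948


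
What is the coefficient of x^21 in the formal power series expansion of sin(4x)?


The Maclaurin series is sin(t) = sum_{k>=0} (-1)^k t^(2k+1) / (2k+1)!, so substituting t = 4x, only odd powers of x are nonzero, with coefficient of x^(2k+1) equal to (-1)^k 4^(2k+1) / (2k+1)!.
Write 21 = 2*10 + 1, giving the coefficient (-1)^10 * 4^21 / 21! = 4398046511104/51090942171709440000 = 16777216/194896477400625.

16777216/194896477400625


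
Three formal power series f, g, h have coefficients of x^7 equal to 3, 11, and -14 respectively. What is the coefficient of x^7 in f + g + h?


Series addition is componentwise:
3 + 11 + -14
= 0

0


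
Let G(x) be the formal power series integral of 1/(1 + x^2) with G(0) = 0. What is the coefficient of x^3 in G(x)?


1/(1 + x^2) = sum_{j>=0} (-1)^j x^(2j). Integrating termwise with G(0) = 0:
G(x) = sum_{j>=0} (-1)^j x^(2j+1) / (2j+1) = arctan(x).
Only odd powers are nonzero. For x^3 write 3 = 2*1 + 1, giving
(-1)^1 / 3 = -1/3 = -1/3.

-1/3


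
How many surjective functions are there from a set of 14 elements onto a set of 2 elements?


By inclusion-exclusion on which target elements are missed, the number of surjections from an n-set onto a k-set is
surj(n, k) = sum_{j=0}^{k} (-1)^j C(k, j) (k - j)^n.
Equivalently surj(n, k) = k! * S(n, k), where S(n, k) is the Stirling number of the second kind.
For n = 14, k = 2:
S(14, 2) = 8191, so
surj = 2! * 8191 = 2 * 8191 = 16382.

16382


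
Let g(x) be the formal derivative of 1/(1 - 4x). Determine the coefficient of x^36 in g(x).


Differentiate termwise: d/dx sum_{k>=0} 4^k x^k = sum_{k>=1} k 4^k x^(k-1) = sum_{j>=0} (j+1) 4^(j+1) x^j.
Equivalently, d/dx [1/(1 - 4x)] = 4/(1 - 4x)^2.
For j = 36: 37 * 4^37 = 37 * 18889465931478580854784 = 698910239464707491627008.

698910239464707491627008


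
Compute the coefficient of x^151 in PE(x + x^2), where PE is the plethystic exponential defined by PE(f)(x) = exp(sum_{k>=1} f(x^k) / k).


With f(x) = x + x^2, the exponent is sum_{k>=1} (x^k + x^(2k)) / k = -ln(1 - x) - ln(1 - x^2). Exponentiating:
PE(x + x^2) = 1 / ((1 - x)(1 - x^2)).
This is the generating function for partitions of n into parts of size 1 or 2. The number of 2's can be any j in 0..75, and the rest are 1's, so
[x^151] = floor(151/2) + 1 = 76.

76


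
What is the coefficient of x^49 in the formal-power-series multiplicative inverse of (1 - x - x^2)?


Let the inverse be f(x) = sum_{k>=0} a_k x^k. From f(x) * (1 - x - x^2) = 1 and matching coefficients:
 x^0: a_0 = 1.
 x^1: a_1 - a_0 = 0, so a_1 = 1.
 x^k (k >= 2): a_k - a_{k-1} - a_{k-2} = 0, i.e. a_k = a_{k-1} + a_{k-2}.
This is the Fibonacci-type recurrence shifted so that a_0 = a_1 = 1.
Iterating: a_0=1, a_1=1, a_2=2, a_3=3, a_4=5, a_5=8, a_6=13, a_7=21, a_8=34, a_9=55, ...
a_49 = 12586269025.

12586269025


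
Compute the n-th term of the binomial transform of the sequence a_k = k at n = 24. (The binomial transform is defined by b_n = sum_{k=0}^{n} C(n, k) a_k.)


With a_k = k, b_n = sum_{k=0}^{n} C(n, k) k. Using k * C(n, k) = n * C(n-1, k-1) gives b_n = n * sum_{k>=1} C(n-1, k-1) = n * 2^(n-1).
For n = 24: 24 * 2^23 = 24 * 8388608 = 201326592.

201326592


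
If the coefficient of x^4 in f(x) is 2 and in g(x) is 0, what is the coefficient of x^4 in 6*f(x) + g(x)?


Scalar multiplication scales coefficients: 6 * 2 = 12.
Then add the g coefficient: 12 + 0
= 12

12


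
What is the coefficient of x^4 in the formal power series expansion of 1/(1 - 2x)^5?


The general identity 1/(1 - c x)^r = sum_{k>=0} c^k C(k + r - 1, r - 1) x^k follows by substituting y = c x into 1/(1 - y)^r = sum_{k>=0} C(k + r - 1, r - 1) y^k.
For c = 2, r = 5, k = 4:
2^4 * C(8, 4) = 16 * 70 = 1120.

1120


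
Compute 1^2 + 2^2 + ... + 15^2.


This power sum has a closed form given by Faulhaber's formula
sum_{k=1}^{m} k^p = (1 / (p + 1)) * sum_{j=0}^{p} C(p + 1, j) B_j m^(p + 1 - j),
but for small m direct computation is fastest:
1 + 4 + 9 + 16 + 25 + 36 + 49 + 64 + 81 + 100 + 121 + 144 + 169 + 196 + 225 = 1240.

1240


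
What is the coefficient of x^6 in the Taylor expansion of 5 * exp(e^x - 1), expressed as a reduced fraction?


exp(e^x - 1) = sum_{k>=0} Bell_k x^k / k!, where Bell_k is the k-th Bell number.
So the coefficient of x^6 is 5 * Bell_6 / 6!.
Computing: Bell_6 = 203 and 6! = 720, giving
5 * 203/720 = 203/144.

203/144


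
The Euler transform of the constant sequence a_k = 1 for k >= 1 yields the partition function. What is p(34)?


The Euler transform converts the sequence a_k = 1 into the number of integer partitions.
Using the recurrence or dynamic programming:
p(34) = 12310

12310


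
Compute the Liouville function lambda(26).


The Liouville function is lambda(k) = (-1)^Omega(k), where Omega(k) counts the prime factors of k with multiplicity.
Factoring: 26 = 2 * 13, so Omega(26) = 2.
lambda(26) = (-1)^2 = 1.

1


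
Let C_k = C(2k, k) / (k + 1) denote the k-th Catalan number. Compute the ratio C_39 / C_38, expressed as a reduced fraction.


Using C_k = (2k)! / (k! (k+1)!), the ratio C_{k+1}/C_k simplifies to
C_{k+1}/C_k = [(2k+2)! / ((k+1)! (k+2)!)] * [k! (k+1)! / (2k)!]
 = (2k+2)(2k+1) / ((k+1)(k+2)) = 2(2k+1) / (k+2).
For k = 38: 2(2*38 + 1) / (38 + 2) = 154/40 = 77/20.

77/20


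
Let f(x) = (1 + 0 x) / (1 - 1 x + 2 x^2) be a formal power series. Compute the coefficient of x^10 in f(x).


Write f(x) = sum_{k>=0} a_k x^k. Multiplying both sides by 1 - 1 x + 2 x^2 gives
(1 - 1 x + 2 x^2) sum_{k>=0} a_k x^k = 1 + 0 x.
Matching coefficients:
 x^0: a_0 = 1
 x^1: a_1 - 1 a_0 = 0  =>  a_1 = 1*1 + 0 = 1
 x^k (k >= 2): a_k = 1 a_{k-1} - 2 a_{k-2}.
Iterating: a_2 = -1, a_3 = -3, a_4 = -1, a_5 = 5, a_6 = 7, a_7 = -3, a_8 = -17, a_9 = -11, a_10 = 23.
So the coefficient of x^10 is 23.

23


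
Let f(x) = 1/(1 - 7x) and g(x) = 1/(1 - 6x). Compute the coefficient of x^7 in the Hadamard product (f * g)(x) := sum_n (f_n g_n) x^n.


f has coefficients f_k = 7^k and g has coefficients g_k = 6^k, so the Hadamard product has coefficient (f*g)_k = 7^k * 6^k = 42^k.
For k = 7: 42^7 = 230539333248.

230539333248


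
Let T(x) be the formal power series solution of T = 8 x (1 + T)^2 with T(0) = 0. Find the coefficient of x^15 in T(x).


Apply the Lagrange inversion formula: if T = 8 x * phi(T) with phi(t) = (1 + t)^2, then [x^n] T = 8^n * (1/n) [t^(n-1)] phi(t)^n = 8^n * (1/n) [t^(n-1)] (1 + t)^(2n) = 8^n * (1/n) C(2n, n-1).
Using the identity C(2n, n-1) = C(2n, n) * n / (n+1), the unscaled factor equals C(2n, n) / (n+1) = C_n, the n-th Catalan number.
For n = 15: C_15 = C(30, 15) / 16 = 155117520/16 = 9694845.
With the 8^15 = 35184372088832 factor, the coefficient is 35184372088832 * 9694845 = 341107033823552471040.

341107033823552471040


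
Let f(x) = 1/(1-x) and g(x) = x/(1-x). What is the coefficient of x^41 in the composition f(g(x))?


First simplify the composition: f(g(x)) = 1/(1 - x/(1-x)) = (1-x)/((1-x) - x) = (1-x)/(1-2x).
Now extract the coefficient. Write (1-x)/(1-2x) = 1/(1-2x) - x/(1-2x).
The coefficient of x^n in 1/(1-2x) is 2^n, and in x/(1-2x) is 2^(n-1) (for n >= 1).
So the coefficient of x^41 is 2^41 - 2^40 = 2199023255552 - 1099511627776 = 1099511627776.

1099511627776


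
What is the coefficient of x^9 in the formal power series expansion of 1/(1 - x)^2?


The negative binomial / multiset identity is
1/(1 - x)^r = sum_{k>=0} C(k + r - 1, r - 1) x^k.
Here r = 2 and k = 9, so the coefficient is
C(9 + 1, 1) = C(10, 1)
= 10

10


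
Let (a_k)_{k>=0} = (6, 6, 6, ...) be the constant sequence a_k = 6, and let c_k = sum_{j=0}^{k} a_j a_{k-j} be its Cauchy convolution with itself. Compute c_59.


Since a_j = 6 for all j >= 0, the convolution sum becomes
c_k = sum_{j=0}^{k} 6 * 6 = 36 * (k + 1).
Equivalently, the generating function of (a_k) is 6/(1 - x) and its square is 36/(1 - x)^2 = sum_{k>=0} 36(k + 1) x^k.
For k = 59: 36 * 60 = 2160.

2160


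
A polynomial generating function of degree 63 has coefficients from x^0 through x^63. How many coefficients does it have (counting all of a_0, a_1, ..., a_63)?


A polynomial of degree 63 takes the form a_0 + a_1 x + ... + a_63 x^63.
The number of coefficients is 63 + 1 = 64.

64


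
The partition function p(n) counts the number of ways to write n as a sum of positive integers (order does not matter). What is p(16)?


Using the generating function prod_{k>=1} 1/(1-x^k), we compute p(16).
By dynamic programming over parts 1 through 16:
p(16) = 231

231


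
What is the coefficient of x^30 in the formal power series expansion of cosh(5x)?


The Maclaurin series is cosh(t) = sum_{m>=0} t^(2m) / (2m)!, so substituting t = 5x, only even powers of x are nonzero, with coefficient of x^(2m) equal to 5^(2m) / (2m)!.
For x^30 the coefficient is 5^30/30! = 931322574615478515625/265252859812191058636308480000000 = 11920928955078125/3395236605596045550544748544.

11920928955078125/3395236605596045550544748544


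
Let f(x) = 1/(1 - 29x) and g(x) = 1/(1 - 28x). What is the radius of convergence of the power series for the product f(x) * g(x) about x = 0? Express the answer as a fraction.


The radius of 1/(1 - 29x) is 1/29 (nearest singularity at x = 1/29), and the radius of 1/(1 - 28x) is 1/28.
The product f(x)*g(x) = 1/((1 - 29x)(1 - 28x)) has singularities at both 1/29 and 1/28, so its radius of convergence is the distance to the nearest one:
min(1/29, 1/28) = 1/29.

1/29


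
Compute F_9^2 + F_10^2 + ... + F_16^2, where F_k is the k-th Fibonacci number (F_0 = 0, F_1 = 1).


There is a standard identity sum_{k=0}^{N} F_k^2 = F_N * F_{N+1} (proved inductively from the telescoping relation F_k^2 = F_k F_{k+1} - F_{k-1} F_k). Then
sum_{k=9}^{16} F_k^2 = F_16 F_17 - F_8 F_9.
Computing: F_16 = 987, F_17 = 1597, F_8 = 21, F_9 = 34.
Sum = 987 * 1597 - 21 * 34 = 1575525.

1575525


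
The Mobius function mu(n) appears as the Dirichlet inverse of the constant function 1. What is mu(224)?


224 has a squared prime factor, so mu(224) = 0.
Factorization reveals a repeated prime.

0


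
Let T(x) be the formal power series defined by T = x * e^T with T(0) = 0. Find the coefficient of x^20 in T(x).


Apply the Lagrange inversion formula: if T = x * phi(T) with phi(t) = e^t, then
[x^n] T = (1/n) [t^(n-1)] phi(t)^n = (1/n) [t^(n-1)] e^(n t) = (1/n) * n^(n-1) / (n-1)! = n^(n-1) / n!.
When c = 1 this is the Cayley count of rooted labeled trees on n vertices, divided by n!.
For n = 20: 20^19 / 20! = 5242880000000000000000000/2432902008176640000 = 32000000000000000/14849255421.

32000000000000000/14849255421


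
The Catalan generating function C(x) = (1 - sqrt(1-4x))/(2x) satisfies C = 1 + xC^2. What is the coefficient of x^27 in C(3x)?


Substituting x -> 3x scales the n-th coefficient by 3^n, so [x^27] C(3x) = 3^27 * C_27.
C_27 = C(2*27, 27)/(28) = 1946939425648112/28 = 69533550916004.
So 3^27 * 69533550916004 = 7625597484987 * 69533550916004 = 530234870987295612488031948.

530234870987295612488031948


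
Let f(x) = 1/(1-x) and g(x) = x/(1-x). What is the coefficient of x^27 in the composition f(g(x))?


First simplify the composition: f(g(x)) = 1/(1 - x/(1-x)) = (1-x)/((1-x) - x) = (1-x)/(1-2x).
Now extract the coefficient. Write (1-x)/(1-2x) = 1/(1-2x) - x/(1-2x).
The coefficient of x^n in 1/(1-2x) is 2^n, and in x/(1-2x) is 2^(n-1) (for n >= 1).
So the coefficient of x^27 is 2^27 - 2^26 = 134217728 - 67108864 = 67108864.

67108864


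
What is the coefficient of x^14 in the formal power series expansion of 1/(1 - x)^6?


The expansion 1/(1 - x)^r = sum_{k>=0} C(k + r - 1, r - 1) x^k follows from the multiset / negative-binomial theorem (or from repeated differentiation of the geometric series).
For r = 6 and k = 14:
C(19, 5) = 121645100408832000 / (120 * 87178291200) = 11628.

11628


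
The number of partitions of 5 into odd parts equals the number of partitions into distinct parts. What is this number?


Computing partitions of 5 into odd parts (1, 3, 5, ...):
Using the generating function prod_{k>=0} 1/(1-x^(2k+1)),
the count is 3

3


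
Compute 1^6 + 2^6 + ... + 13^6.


This power sum has a closed form given by Faulhaber's formula
sum_{k=1}^{m} k^p = (1 / (p + 1)) * sum_{j=0}^{p} C(p + 1, j) B_j m^(p + 1 - j),
but for small m direct computation is fastest:
1 + 64 + 729 + 4096 + 15625 + 46656 + 117649 + 262144 + 531441 + 1000000 + 1771561 + 2985984 + 4826809 = 11562759.

11562759


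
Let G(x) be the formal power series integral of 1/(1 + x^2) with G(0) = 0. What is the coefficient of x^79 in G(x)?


1/(1 + x^2) = sum_{j>=0} (-1)^j x^(2j). Integrating termwise with G(0) = 0:
G(x) = sum_{j>=0} (-1)^j x^(2j+1) / (2j+1) = arctan(x).
Only odd powers are nonzero. For x^79 write 79 = 2*39 + 1, giving
(-1)^39 / 79 = -1/79 = -1/79.

-1/79


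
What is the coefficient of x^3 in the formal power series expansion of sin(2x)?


The Maclaurin series is sin(t) = sum_{k>=0} (-1)^k t^(2k+1) / (2k+1)!, so substituting t = 2x, only odd powers of x are nonzero, with coefficient of x^(2k+1) equal to (-1)^k 2^(2k+1) / (2k+1)!.
Write 3 = 2*1 + 1, giving the coefficient (-1)^1 * 2^3 / 3! = -8/6 = -4/3.

-4/3


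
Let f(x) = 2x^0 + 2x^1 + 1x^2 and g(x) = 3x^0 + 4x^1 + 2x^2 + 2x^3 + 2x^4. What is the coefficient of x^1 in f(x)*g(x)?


Cauchy product at x^1:
2*4 + 2*3
= 14

14


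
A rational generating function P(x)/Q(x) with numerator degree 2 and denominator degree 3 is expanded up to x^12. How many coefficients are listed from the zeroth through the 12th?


Expanding up to x^12 gives the coefficients for x^0, x^1, ..., x^12.
That is 12 + 1 = 13 coefficients in total.

13


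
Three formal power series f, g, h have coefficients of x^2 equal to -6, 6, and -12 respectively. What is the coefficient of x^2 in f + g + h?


Series addition is componentwise:
-6 + 6 + -12
= -12

-12


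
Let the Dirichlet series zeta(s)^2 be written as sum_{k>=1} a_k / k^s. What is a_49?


The Dirichlet convolution of the constant function 1 with itself gives (1 * 1)(k) = sum_{d | k} 1 = d(k), the number of positive divisors of k.
Since zeta(s) = sum_{k>=1} 1/k^s, we have zeta(s)^2 = sum_{k>=1} d(k)/k^s, so a_k = d(k).
For k = 49: the divisors are 1, 7, 49.
Count = 3.

3


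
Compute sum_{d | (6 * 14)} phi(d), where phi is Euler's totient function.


First, 6 * 14 = 84. One classical identity is sum_{d | n} phi(d) = n (each k in [1, n] has a unique gcd with n, and among the k's with gcd(k, n) = n/d there are phi(d) of them). So the sum equals 84. We also verify directly:
Divisors of 84: 1, 2, 3, 4, 6, 7, 12, 14, 21, 28, 42, 84.
phi values: 1, 1, 2, 2, 2, 6, 4, 6, 12, 12, 12, 24.
Sum = 84.

84


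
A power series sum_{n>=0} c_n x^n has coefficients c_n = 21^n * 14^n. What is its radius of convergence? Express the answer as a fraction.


By the root test (Cauchy-Hadamard), the radius is R = 1 / limsup_n |c_n|^(1/n).
Here |c_n|^(1/n) = (21^n * 14^n)^(1/n) = 21 * 14 = 294 for all n.
So R = 1/294 = 1/294.

1/294


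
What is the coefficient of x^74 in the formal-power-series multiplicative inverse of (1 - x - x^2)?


Let the inverse be f(x) = sum_{k>=0} a_k x^k. From f(x) * (1 - x - x^2) = 1 and matching coefficients:
 x^0: a_0 = 1.
 x^1: a_1 - a_0 = 0, so a_1 = 1.
 x^k (k >= 2): a_k - a_{k-1} - a_{k-2} = 0, i.e. a_k = a_{k-1} + a_{k-2}.
This is the Fibonacci-type recurrence shifted so that a_0 = a_1 = 1.
Iterating: a_0=1, a_1=1, a_2=2, a_3=3, a_4=5, a_5=8, a_6=13, a_7=21, a_8=34, a_9=55, ...
a_74 = 2111485077978050.

2111485077978050


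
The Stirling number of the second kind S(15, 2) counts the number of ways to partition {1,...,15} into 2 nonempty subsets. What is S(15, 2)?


Using the explicit formula S(n,k) = (1/k!) sum_{j=0}^{k} (-1)^(k-j) C(k,j) j^n:
S(15, 2) = 16383
Equivalently, S(n,k) is n! times the coefficient of x^n in the EGF (e^x - 1)^k / k!.

16383


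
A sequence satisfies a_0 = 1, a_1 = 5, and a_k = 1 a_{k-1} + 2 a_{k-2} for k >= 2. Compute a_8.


The characteristic equation is t^2 - 1 t - 2 = 0, with roots r_1 = 2 and r_2 = -1 (so c_1 = r_1 + r_2, c_2 = -r_1 r_2 as required).
One can use the closed form a_n = A r_1^n + B r_2^n, but direct iteration is more reliable:
a_0 = 1, a_1 = 5, a_2 = 7, a_3 = 17, a_4 = 31, a_5 = 65, a_6 = 127, a_7 = 257, a_8 = 511.
So a_8 = 511.

511


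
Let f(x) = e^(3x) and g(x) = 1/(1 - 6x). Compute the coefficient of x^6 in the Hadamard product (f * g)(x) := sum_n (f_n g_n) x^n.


Expanding: f_k = 3^k/k! (from e^(3x)) and g_k = 6^k (from 1/(1 - 6x)). So the Hadamard coefficient (f * g)_k = 3^k 6^k / k! = (18)^k / k!.
For k = 6: 18^6/6! = 34012224/720 = 236196/5.

236196/5


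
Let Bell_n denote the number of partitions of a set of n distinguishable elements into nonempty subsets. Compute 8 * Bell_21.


Bell_21 can be computed from the Bell triangle or from Dobinski's identity Bell_n = (1/e) * sum_{k>=0} k^n / k!.
Computing Bell_21 = 474869816156751.
Then 8 * 474869816156751 = 3798958529254008.

3798958529254008


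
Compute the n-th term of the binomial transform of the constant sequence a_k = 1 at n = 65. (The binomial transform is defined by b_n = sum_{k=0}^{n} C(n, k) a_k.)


With a_k = 1 for all k, b_n = sum_{k=0}^{n} C(n, k) = 2^n by the binomial theorem.
For n = 65: 2^65 = 36893488147419103232.

36893488147419103232


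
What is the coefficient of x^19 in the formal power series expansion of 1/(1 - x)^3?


The negative binomial / multiset identity is
1/(1 - x)^r = sum_{k>=0} C(k + r - 1, r - 1) x^k.
Here r = 3 and k = 19, so the coefficient is
C(19 + 2, 2) = C(21, 2)
= 210

210


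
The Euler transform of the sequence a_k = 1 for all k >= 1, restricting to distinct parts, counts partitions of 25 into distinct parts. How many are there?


Partitions of 25 into distinct parts can be computed via generating function.
Product (1+x)(1+x^2)(1+x^3)...
The coefficient of x^25 = 142

142


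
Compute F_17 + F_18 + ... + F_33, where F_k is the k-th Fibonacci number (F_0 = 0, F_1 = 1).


Use the identity sum_{k=0}^{N} F_k = F_{N+2} - 1 (which follows from F_{k+2} - F_{k+1} = F_k). Then
sum_{k=17}^{33} F_k = (F_{35} - 1) - (F_{18} - 1) = F_{35} - F_{18}.
Computing: F_{35} = 9227465, F_{18} = 2584, so
Sum = 9227465 - 2584 = 9224881.

9224881


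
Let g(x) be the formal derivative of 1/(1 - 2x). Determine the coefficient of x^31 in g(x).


Differentiate termwise: d/dx sum_{k>=0} 2^k x^k = sum_{k>=1} k 2^k x^(k-1) = sum_{j>=0} (j+1) 2^(j+1) x^j.
Equivalently, d/dx [1/(1 - 2x)] = 2/(1 - 2x)^2.
For j = 31: 32 * 2^32 = 32 * 4294967296 = 137438953472.

137438953472


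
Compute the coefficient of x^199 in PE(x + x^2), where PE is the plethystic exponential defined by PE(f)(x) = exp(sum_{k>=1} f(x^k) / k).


With f(x) = x + x^2, the exponent is sum_{k>=1} (x^k + x^(2k)) / k = -ln(1 - x) - ln(1 - x^2). Exponentiating:
PE(x + x^2) = 1 / ((1 - x)(1 - x^2)).
This is the generating function for partitions of n into parts of size 1 or 2. The number of 2's can be any j in 0..99, and the rest are 1's, so
[x^199] = floor(199/2) + 1 = 100.

100


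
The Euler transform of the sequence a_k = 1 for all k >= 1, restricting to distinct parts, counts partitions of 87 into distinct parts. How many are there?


Partitions of 87 into distinct parts can be computed via generating function.
Product (1+x)(1+x^2)(1+x^3)...
The coefficient of x^87 = 145578

145578


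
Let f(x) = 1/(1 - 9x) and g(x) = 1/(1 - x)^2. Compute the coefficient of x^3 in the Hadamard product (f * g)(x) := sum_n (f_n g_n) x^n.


f has coefficients f_k = 9^k. For g = 1/(1 - x)^2 the coefficient is g_k = C(k + 1, 1) = k + 1. The Hadamard coefficient is (f * g)_k = 9^k * (k + 1).
For k = 3: 9^3 * 4 = 729 * 4 = 2916.

2916


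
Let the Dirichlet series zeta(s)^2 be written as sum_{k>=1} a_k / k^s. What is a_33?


The Dirichlet convolution of the constant function 1 with itself gives (1 * 1)(k) = sum_{d | k} 1 = d(k), the number of positive divisors of k.
Since zeta(s) = sum_{k>=1} 1/k^s, we have zeta(s)^2 = sum_{k>=1} d(k)/k^s, so a_k = d(k).
For k = 33: the divisors are 1, 3, 11, 33.
Count = 4.

4


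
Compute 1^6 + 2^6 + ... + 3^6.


This power sum has a closed form given by Faulhaber's formula
sum_{k=1}^{m} k^p = (1 / (p + 1)) * sum_{j=0}^{p} C(p + 1, j) B_j m^(p + 1 - j),
but for small m direct computation is fastest:
1 + 64 + 729 = 794.

794


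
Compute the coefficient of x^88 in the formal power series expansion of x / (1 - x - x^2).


Let f(x) = sum_{k>=0} a_k x^k. Multiplying f(x) * (1 - x - x^2) = x and matching coefficients gives a_0 = 0, a_1 = 1, and a_k = a_{k-1} + a_{k-2} for k >= 2. These are the Fibonacci numbers F_k.
Iterating from F_0 = 0, F_1 = 1:
F_0=0, F_1=1, F_2=1, F_3=2, F_4=3, F_5=5, F_6=8, F_7=13, F_8=21, F_9=34, ...
F_88 = 1100087778366101931.

1100087778366101931


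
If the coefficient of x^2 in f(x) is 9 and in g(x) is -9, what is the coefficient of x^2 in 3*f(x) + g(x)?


Scalar multiplication scales coefficients: 3 * 9 = 27.
Then add the g coefficient: 27 + -9
= 18

18


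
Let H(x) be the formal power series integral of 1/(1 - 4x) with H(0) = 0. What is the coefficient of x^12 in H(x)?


1/(1 - 4x) = sum_{k>=0} 4^k x^k. Integrating termwise with H(0) = 0:
H(x) = sum_{k>=0} 4^k x^(k+1) / (k+1) = sum_{m>=1} 4^(m-1) x^m / m.
For m = 12: 4^11/12 = 4194304/12 = 1048576/3.

1048576/3


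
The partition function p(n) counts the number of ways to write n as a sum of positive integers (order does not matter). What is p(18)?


Using the generating function prod_{k>=1} 1/(1-x^k), we compute p(18).
By dynamic programming over parts 1 through 18:
p(18) = 385

385


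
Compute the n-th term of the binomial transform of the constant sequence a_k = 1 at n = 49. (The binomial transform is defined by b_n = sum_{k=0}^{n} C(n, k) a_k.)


With a_k = 1 for all k, b_n = sum_{k=0}^{n} C(n, k) = 2^n by the binomial theorem.
For n = 49: 2^49 = 562949953421312.

562949953421312


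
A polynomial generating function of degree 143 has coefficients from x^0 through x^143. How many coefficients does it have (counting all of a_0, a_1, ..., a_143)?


A polynomial of degree 143 takes the form a_0 + a_1 x + ... + a_143 x^143.
The number of coefficients is 143 + 1 = 144.

144


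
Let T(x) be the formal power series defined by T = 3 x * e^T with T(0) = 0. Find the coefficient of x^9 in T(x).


Apply the Lagrange inversion formula: if T = 3 x * phi(T) with phi(t) = e^t, then
[x^n] T = 3^n * (1/n) [t^(n-1)] phi(t)^n = 3^n * (1/n) [t^(n-1)] e^(n t) = 3^n * (1/n) * n^(n-1) / (n-1)! = 3^n * n^(n-1) / n!.
When c = 1 this is the Cayley count of rooted labeled trees on n vertices, divided by n!.
For n = 9: 3^9 * 9^8 / 9! = 19683 * 43046721/362880 = 10460353203/4480.

10460353203/4480


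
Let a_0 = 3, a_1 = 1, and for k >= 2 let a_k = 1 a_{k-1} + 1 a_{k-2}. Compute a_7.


Iterating the recurrence forward:
a_0 = 3
a_1 = 1
a_2 = 1*1 + 1*3 = 4
a_3 = 1*4 + 1*1 = 5
a_4 = 1*5 + 1*4 = 9
a_5 = 1*9 + 1*5 = 14
a_6 = 1*14 + 1*9 = 23
a_7 = 1*23 + 1*14 = 37
So a_7 = 37.

37


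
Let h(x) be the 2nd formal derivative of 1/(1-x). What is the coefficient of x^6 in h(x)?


Differentiating 2 times: d^2/dx^2 [1/(1-x)] = 2!/(1-x)^3.
The expansion 1/(1-x)^3 = sum_{k>=0} C(k+2, 2) x^k, so the coefficient of x^n in 2!/(1-x)^3 is 2! * C(n+2, 2).
For n = 6: 2 * C(8, 2) = 2 * 28 = 56

56
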